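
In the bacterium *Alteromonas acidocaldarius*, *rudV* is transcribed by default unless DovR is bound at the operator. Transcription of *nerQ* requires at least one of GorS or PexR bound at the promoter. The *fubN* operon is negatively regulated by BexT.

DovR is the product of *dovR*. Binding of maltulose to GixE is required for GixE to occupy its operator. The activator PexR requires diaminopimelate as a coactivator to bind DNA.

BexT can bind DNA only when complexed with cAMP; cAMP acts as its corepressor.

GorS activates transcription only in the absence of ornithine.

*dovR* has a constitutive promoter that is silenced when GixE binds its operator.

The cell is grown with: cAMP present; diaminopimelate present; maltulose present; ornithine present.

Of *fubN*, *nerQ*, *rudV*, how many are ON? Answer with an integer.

cAMP is present, so BexT is active.
With repressor BexT bound, *fubN* is not transcribed.
→ *fubN* is OFF.
Ornithine is present, so GorS is inactive.
Diaminopimelate is present, so PexR is active.
Activator PexR is present, so *nerQ* is transcribed.
→ *nerQ* is ON.
Maltulose is present, so GixE is active.
With repressor GixE bound, *dovR* is not transcribed.
So DovR is not produced.
With no repressor bound, *rudV* is transcribed.
→ *rudV* is ON.
2 of the 3 genes are transcribed.

2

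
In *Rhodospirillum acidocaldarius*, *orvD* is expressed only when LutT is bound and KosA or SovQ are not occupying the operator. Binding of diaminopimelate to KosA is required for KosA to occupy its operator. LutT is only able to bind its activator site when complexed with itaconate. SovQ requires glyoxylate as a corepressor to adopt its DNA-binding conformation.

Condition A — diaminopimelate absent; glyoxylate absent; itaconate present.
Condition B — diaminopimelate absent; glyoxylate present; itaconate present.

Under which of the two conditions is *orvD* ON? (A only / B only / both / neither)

Condition A:
Diaminopimelate is absent, so KosA is inactive.
Glyoxylate is absent, so SovQ is inactive.
Itaconate is present, so LutT is active.
No repressor is bound and LutT is active, so *orvD* is transcribed.
→ *orvD* is ON in A.
Condition B:
Diaminopimelate is absent, so KosA is inactive.
Glyoxylate is present, so SovQ is active.
Itaconate is present, so LutT is active.
With repressor SovQ bound, *orvD* is not transcribed.
→ *orvD* is OFF in B.

A only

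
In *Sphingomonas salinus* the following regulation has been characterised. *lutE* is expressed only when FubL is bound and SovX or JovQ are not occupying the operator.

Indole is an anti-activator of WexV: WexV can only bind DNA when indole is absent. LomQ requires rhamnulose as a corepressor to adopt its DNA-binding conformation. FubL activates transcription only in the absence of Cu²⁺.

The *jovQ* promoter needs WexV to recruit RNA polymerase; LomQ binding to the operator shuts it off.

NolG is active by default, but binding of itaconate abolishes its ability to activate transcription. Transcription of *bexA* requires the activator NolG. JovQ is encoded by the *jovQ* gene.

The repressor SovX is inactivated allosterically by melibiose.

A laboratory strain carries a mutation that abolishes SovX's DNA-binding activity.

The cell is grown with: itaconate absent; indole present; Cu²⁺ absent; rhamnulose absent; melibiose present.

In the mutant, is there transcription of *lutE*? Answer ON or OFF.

ON

SovX is non-functional in this strain, so it has no effect.
Cu²⁺ is absent, so FubL is active.
Rhamnulose is absent, so LomQ is inactive.
Indole is present, so WexV is inactive.
Required activator WexV is absent, so *jovQ* is not transcribed.
So JovQ is not produced.
No repressor is bound and FubL is active, so *lutE* is transcribed.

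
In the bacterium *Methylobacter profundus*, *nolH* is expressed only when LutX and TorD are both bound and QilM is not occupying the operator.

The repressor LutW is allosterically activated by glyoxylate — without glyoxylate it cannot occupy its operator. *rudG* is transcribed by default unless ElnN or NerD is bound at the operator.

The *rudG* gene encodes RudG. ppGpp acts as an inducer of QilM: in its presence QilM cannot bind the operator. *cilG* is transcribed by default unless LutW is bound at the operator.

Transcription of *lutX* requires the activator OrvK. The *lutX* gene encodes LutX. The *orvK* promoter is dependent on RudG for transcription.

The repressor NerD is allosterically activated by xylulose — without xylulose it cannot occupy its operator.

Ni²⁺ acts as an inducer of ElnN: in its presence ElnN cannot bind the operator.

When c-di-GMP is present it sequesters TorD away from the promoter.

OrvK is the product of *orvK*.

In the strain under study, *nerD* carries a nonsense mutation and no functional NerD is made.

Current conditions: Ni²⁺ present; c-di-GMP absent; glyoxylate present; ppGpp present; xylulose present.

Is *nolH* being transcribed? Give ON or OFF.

ON

ppGpp is present, so QilM is inactive.
Ni²⁺ is present, so ElnN is inactive.
NerD is non-functional in this strain, so it has no effect.
With no repressor bound, *rudG* is transcribed.
So RudG is produced and active.
No repressor is bound and RudG is active, so *orvK* is transcribed.
So OrvK is produced and active.
No repressor is bound and OrvK is active, so *lutX* is transcribed.
So LutX is produced and active.
c-di-GMP is absent, so TorD is active.
No repressor is bound and LutX and TorD are active, so *nolH* is transcribed.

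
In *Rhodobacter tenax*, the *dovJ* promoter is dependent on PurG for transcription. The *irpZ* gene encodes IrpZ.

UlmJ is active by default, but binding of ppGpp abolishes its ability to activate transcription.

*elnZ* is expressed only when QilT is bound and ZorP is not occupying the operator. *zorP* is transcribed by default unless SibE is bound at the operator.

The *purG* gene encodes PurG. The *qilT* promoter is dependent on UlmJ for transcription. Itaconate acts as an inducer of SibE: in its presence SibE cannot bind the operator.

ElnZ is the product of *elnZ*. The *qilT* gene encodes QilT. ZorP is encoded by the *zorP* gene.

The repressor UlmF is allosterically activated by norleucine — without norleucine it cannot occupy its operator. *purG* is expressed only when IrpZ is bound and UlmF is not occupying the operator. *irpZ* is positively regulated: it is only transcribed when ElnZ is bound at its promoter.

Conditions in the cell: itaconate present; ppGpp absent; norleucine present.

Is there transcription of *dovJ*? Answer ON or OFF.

Itaconate is present, so SibE is inactive.
With no repressor bound, *zorP* is transcribed.
So ZorP is produced and active.
ppGpp is absent, so UlmJ is active.
No repressor is bound and UlmJ is active, so *qilT* is transcribed.
So QilT is produced and active.
With repressor ZorP bound, *elnZ* is not transcribed.
So ElnZ is not produced.
Required activator ElnZ is absent, so *irpZ* is not transcribed.
So IrpZ is not produced.
Norleucine is present, so UlmF is active.
With repressor UlmF bound, *purG* is not transcribed.
So PurG is not produced.
Required activator PurG is absent, so *dovJ* is not transcribed.

OFF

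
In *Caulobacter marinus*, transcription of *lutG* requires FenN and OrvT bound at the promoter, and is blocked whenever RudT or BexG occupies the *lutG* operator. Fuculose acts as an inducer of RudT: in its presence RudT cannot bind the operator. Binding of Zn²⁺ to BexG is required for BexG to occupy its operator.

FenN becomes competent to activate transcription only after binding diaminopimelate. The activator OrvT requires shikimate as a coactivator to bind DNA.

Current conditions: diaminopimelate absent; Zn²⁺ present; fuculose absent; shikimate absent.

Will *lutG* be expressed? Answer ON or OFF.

OFF

Diaminopimelate is absent, so FenN is inactive.
Fuculose is absent, so RudT is active.
Shikimate is absent, so OrvT is inactive.
Zn²⁺ is present, so BexG is active.
With repressor RudT bound, *lutG* is not transcribed.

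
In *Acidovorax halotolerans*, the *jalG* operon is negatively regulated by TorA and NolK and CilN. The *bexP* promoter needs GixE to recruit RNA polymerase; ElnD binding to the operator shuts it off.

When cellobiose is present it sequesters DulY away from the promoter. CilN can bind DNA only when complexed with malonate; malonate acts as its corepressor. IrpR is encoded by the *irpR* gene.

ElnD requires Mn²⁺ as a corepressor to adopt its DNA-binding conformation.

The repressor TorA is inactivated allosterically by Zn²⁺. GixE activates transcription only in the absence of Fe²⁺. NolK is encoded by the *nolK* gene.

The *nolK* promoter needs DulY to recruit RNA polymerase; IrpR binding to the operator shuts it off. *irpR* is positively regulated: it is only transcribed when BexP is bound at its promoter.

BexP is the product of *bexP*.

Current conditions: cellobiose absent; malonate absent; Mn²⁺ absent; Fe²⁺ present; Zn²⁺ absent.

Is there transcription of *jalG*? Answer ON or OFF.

OFF

Zn²⁺ is absent, so TorA is active.
Cellobiose is absent, so DulY is active.
Mn²⁺ is absent, so ElnD is inactive.
Fe²⁺ is present, so GixE is inactive.
Required activator GixE is absent, so *bexP* is not transcribed.
So BexP is not produced.
Required activator BexP is absent, so *irpR* is not transcribed.
So IrpR is not produced.
No repressor is bound and DulY is active, so *nolK* is transcribed.
So NolK is produced and active.
Malonate is absent, so CilN is inactive.
With repressor TorA bound, *jalG* is not transcribed.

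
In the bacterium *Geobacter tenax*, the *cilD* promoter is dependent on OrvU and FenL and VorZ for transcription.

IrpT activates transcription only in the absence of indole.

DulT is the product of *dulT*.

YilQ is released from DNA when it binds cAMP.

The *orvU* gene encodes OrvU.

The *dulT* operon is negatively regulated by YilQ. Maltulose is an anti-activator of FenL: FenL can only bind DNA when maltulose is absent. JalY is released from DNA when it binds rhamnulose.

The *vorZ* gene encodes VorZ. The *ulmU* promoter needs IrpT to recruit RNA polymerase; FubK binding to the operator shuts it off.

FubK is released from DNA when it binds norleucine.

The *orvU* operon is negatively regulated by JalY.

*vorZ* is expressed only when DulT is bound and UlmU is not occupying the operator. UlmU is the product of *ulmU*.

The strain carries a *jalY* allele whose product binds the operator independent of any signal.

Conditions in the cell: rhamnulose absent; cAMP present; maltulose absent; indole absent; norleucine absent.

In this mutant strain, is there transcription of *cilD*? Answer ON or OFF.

JalY is constitutively active in this strain.
With repressor JalY bound, *orvU* is not transcribed.
So OrvU is not produced.
Maltulose is absent, so FenL is active.
cAMP is present, so YilQ is inactive.
With no repressor bound, *dulT* is transcribed.
So DulT is produced and active.
Norleucine is absent, so FubK is active.
Indole is absent, so IrpT is active.
With repressor FubK bound, *ulmU* is not transcribed.
So UlmU is not produced.
No repressor is bound and DulT is active, so *vorZ* is transcribed.
So VorZ is produced and active.
Required activator OrvU is absent, so *cilD* is not transcribed.

OFF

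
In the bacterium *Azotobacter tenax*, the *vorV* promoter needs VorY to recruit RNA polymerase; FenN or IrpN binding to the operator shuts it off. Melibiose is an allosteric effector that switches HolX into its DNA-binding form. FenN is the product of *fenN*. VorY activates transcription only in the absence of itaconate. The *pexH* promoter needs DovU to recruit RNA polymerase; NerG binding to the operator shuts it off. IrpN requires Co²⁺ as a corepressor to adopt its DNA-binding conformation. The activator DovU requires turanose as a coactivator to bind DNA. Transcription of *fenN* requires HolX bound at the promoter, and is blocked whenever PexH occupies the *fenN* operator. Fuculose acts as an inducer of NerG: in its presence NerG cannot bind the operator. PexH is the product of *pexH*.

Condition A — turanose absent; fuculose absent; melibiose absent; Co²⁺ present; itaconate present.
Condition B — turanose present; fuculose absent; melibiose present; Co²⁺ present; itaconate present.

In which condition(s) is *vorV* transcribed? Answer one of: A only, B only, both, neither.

Condition A:
Turanose is absent, so DovU is inactive.
Fuculose is absent, so NerG is active.
With repressor NerG bound, *pexH* is not transcribed.
So PexH is not produced.
Melibiose is absent, so HolX is inactive.
Required activator HolX is absent, so *fenN* is not transcribed.
So FenN is not produced.
Co²⁺ is present, so IrpN is active.
Itaconate is present, so VorY is inactive.
With repressor IrpN bound, *vorV* is not transcribed.
→ *vorV* is OFF in A.
Condition B:
Turanose is present, so DovU is active.
Fuculose is absent, so NerG is active.
With repressor NerG bound, *pexH* is not transcribed.
So PexH is not produced.
Melibiose is present, so HolX is active.
No repressor is bound and HolX is active, so *fenN* is transcribed.
So FenN is produced and active.
Co²⁺ is present, so IrpN is active.
Itaconate is present, so VorY is inactive.
With repressor FenN bound, *vorV* is not transcribed.
→ *vorV* is OFF in B.

neither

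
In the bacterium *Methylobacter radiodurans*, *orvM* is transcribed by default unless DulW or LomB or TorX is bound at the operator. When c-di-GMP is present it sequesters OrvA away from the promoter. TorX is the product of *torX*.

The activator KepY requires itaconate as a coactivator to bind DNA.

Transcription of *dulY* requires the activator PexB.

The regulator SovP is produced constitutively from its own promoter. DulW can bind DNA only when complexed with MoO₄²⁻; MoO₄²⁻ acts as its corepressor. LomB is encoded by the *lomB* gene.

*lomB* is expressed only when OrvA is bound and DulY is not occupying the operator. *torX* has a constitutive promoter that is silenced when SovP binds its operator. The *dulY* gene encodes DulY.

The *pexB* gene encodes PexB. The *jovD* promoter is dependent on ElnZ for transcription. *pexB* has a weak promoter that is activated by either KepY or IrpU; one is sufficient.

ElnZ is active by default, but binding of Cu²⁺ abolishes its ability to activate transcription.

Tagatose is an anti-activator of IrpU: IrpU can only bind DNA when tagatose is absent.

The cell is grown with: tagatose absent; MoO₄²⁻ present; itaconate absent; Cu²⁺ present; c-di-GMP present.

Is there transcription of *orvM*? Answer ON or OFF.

OFF

MoO₄²⁻ is present, so DulW is active.
Itaconate is absent, so KepY is inactive.
Tagatose is absent, so IrpU is active.
Activator IrpU is present, so *pexB* is transcribed.
So PexB is produced and active.
No repressor is bound and PexB is active, so *dulY* is transcribed.
So DulY is produced and active.
c-di-GMP is present, so OrvA is inactive.
With repressor DulY bound, *lomB* is not transcribed.
So LomB is not produced.
SovP is produced constitutively and is active.
With repressor SovP bound, *torX* is not transcribed.
So TorX is not produced.
With repressor DulW bound, *orvM* is not transcribed.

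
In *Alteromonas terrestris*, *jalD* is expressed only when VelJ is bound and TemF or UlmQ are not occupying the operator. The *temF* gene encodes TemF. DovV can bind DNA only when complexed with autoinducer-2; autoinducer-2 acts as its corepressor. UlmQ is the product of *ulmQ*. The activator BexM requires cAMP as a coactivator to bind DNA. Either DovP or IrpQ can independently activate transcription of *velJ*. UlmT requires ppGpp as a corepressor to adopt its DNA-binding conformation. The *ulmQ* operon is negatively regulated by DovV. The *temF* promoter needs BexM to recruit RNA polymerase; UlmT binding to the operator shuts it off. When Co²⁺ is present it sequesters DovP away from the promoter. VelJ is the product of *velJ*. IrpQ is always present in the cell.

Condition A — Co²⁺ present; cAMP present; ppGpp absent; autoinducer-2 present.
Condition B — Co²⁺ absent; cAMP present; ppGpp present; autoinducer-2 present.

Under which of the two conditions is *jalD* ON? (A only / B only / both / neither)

Condition A:
Co²⁺ is present, so DovP is inactive.
IrpQ is produced constitutively and is active.
Activator IrpQ is present, so *velJ* is transcribed.
So VelJ is produced and active.
cAMP is present, so BexM is active.
ppGpp is absent, so UlmT is inactive.
No repressor is bound and BexM is active, so *temF* is transcribed.
So TemF is produced and active.
Autoinducer-2 is present, so DovV is active.
With repressor DovV bound, *ulmQ* is not transcribed.
So UlmQ is not produced.
With repressor TemF bound, *jalD* is not transcribed.
→ *jalD* is OFF in A.
Condition B:
Co²⁺ is absent, so DovP is active.
IrpQ is produced constitutively and is active.
Activator DovP is present, so *velJ* is transcribed.
So VelJ is produced and active.
cAMP is present, so BexM is active.
ppGpp is present, so UlmT is active.
With repressor UlmT bound, *temF* is not transcribed.
So TemF is not produced.
Autoinducer-2 is present, so DovV is active.
With repressor DovV bound, *ulmQ* is not transcribed.
So UlmQ is not produced.
No repressor is bound and VelJ is active, so *jalD* is transcribed.
→ *jalD* is ON in B.

B only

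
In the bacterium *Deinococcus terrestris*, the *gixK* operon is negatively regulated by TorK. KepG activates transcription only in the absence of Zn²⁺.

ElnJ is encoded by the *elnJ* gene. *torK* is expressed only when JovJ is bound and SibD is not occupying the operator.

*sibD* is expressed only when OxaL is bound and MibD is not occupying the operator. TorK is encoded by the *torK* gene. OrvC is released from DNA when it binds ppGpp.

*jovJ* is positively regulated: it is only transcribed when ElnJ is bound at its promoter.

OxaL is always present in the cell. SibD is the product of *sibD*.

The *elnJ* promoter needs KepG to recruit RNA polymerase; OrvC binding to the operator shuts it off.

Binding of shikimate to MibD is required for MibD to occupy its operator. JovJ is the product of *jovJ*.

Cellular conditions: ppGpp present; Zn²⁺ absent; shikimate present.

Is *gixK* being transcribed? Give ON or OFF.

OFF

Zn²⁺ is absent, so KepG is active.
ppGpp is present, so OrvC is inactive.
No repressor is bound and KepG is active, so *elnJ* is transcribed.
So ElnJ is produced and active.
No repressor is bound and ElnJ is active, so *jovJ* is transcribed.
So JovJ is produced and active.
OxaL is produced constitutively and is active.
Shikimate is present, so MibD is active.
With repressor MibD bound, *sibD* is not transcribed.
So SibD is not produced.
No repressor is bound and JovJ is active, so *torK* is transcribed.
So TorK is produced and active.
With repressor TorK bound, *gixK* is not transcribed.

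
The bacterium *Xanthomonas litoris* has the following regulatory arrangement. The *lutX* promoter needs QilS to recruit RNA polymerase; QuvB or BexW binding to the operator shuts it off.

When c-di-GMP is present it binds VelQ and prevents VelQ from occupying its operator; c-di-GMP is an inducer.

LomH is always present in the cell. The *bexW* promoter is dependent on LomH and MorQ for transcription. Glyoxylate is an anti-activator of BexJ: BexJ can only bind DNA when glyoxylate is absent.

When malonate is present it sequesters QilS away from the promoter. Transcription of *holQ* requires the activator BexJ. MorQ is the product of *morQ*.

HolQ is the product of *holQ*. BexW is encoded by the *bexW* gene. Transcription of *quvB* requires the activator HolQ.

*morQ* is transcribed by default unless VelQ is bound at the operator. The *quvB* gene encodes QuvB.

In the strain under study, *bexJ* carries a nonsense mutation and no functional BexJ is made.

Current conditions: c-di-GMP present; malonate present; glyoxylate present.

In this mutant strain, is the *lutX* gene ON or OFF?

BexJ is non-functional in this strain, so it has no effect.
Required activator BexJ is absent, so *holQ* is not transcribed.
So HolQ is not produced.
Required activator HolQ is absent, so *quvB* is not transcribed.
So QuvB is not produced.
Malonate is present, so QilS is inactive.
LomH is produced constitutively and is active.
c-di-GMP is present, so VelQ is inactive.
With no repressor bound, *morQ* is transcribed.
So MorQ is produced and active.
No repressor is bound and LomH and MorQ are active, so *bexW* is transcribed.
So BexW is produced and active.
With repressor BexW bound, *lutX* is not transcribed.

OFF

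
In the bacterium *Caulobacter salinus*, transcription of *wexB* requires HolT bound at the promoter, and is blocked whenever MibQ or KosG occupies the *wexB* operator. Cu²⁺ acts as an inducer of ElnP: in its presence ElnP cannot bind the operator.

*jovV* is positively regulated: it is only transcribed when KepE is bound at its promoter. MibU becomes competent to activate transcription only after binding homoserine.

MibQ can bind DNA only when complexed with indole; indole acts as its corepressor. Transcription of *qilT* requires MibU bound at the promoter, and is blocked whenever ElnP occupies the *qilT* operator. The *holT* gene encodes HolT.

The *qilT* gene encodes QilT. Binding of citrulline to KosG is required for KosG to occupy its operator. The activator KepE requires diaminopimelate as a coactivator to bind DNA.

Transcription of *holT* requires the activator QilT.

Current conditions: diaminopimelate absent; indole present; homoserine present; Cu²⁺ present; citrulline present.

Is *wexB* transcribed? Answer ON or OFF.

Indole is present, so MibQ is active.
Citrulline is present, so KosG is active.
Cu²⁺ is present, so ElnP is inactive.
Homoserine is present, so MibU is active.
No repressor is bound and MibU is active, so *qilT* is transcribed.
So QilT is produced and active.
No repressor is bound and QilT is active, so *holT* is transcribed.
So HolT is produced and active.
With repressor MibQ bound, *wexB* is not transcribed.

OFF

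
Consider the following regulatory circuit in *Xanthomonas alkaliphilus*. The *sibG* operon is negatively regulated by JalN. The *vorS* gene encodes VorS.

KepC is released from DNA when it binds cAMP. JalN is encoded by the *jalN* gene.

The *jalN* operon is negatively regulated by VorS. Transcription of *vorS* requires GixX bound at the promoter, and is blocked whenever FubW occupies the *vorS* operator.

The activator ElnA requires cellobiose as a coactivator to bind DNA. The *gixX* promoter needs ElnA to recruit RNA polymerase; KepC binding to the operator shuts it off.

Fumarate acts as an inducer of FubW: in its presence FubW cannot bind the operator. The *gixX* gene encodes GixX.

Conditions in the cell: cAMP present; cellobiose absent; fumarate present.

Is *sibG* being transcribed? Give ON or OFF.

OFF

cAMP is present, so KepC is inactive.
Cellobiose is absent, so ElnA is inactive.
Required activator ElnA is absent, so *gixX* is not transcribed.
So GixX is not produced.
Fumarate is present, so FubW is inactive.
Required activator GixX is absent, so *vorS* is not transcribed.
So VorS is not produced.
With no repressor bound, *jalN* is transcribed.
So JalN is produced and active.
With repressor JalN bound, *sibG* is not transcribed.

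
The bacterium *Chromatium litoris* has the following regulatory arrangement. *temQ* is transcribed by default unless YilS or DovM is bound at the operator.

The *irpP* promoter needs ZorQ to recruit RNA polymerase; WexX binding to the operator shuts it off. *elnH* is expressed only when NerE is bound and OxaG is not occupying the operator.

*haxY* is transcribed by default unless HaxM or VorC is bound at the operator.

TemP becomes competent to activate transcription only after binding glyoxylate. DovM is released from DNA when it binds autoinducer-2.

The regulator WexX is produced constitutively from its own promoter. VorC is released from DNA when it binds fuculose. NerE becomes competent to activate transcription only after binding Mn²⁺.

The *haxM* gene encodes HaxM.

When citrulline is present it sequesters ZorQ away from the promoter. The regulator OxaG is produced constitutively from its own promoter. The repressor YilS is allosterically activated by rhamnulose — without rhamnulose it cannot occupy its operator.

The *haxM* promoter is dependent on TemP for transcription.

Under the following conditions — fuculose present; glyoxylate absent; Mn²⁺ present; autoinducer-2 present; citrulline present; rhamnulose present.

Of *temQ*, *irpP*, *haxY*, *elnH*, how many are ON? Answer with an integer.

Rhamnulose is present, so YilS is active.
Autoinducer-2 is present, so DovM is inactive.
With repressor YilS bound, *temQ* is not transcribed.
→ *temQ* is OFF.
Citrulline is present, so ZorQ is inactive.
WexX is produced constitutively and is active.
With repressor WexX bound, *irpP* is not transcribed.
→ *irpP* is OFF.
Glyoxylate is absent, so TemP is inactive.
Required activator TemP is absent, so *haxM* is not transcribed.
So HaxM is not produced.
Fuculose is present, so VorC is inactive.
With no repressor bound, *haxY* is transcribed.
→ *haxY* is ON.
OxaG is produced constitutively and is active.
Mn²⁺ is present, so NerE is active.
With repressor OxaG bound, *elnH* is not transcribed.
→ *elnH* is OFF.
1 of the 4 genes is transcribed.

1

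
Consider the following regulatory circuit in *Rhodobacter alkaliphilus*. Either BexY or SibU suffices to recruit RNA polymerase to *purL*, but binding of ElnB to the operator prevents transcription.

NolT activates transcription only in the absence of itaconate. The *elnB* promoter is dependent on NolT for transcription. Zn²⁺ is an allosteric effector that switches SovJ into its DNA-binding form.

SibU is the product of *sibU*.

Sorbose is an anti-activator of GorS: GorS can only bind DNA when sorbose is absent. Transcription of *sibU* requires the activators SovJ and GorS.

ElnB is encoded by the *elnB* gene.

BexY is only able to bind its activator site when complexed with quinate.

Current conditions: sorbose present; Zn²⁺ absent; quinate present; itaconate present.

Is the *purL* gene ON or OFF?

Quinate is present, so BexY is active.
Zn²⁺ is absent, so SovJ is inactive.
Sorbose is present, so GorS is inactive.
Required activator SovJ is absent, so *sibU* is not transcribed.
So SibU is not produced.
Itaconate is present, so NolT is inactive.
Required activator NolT is absent, so *elnB* is not transcribed.
So ElnB is not produced.
Activator BexY is present, so *purL* is transcribed.

ON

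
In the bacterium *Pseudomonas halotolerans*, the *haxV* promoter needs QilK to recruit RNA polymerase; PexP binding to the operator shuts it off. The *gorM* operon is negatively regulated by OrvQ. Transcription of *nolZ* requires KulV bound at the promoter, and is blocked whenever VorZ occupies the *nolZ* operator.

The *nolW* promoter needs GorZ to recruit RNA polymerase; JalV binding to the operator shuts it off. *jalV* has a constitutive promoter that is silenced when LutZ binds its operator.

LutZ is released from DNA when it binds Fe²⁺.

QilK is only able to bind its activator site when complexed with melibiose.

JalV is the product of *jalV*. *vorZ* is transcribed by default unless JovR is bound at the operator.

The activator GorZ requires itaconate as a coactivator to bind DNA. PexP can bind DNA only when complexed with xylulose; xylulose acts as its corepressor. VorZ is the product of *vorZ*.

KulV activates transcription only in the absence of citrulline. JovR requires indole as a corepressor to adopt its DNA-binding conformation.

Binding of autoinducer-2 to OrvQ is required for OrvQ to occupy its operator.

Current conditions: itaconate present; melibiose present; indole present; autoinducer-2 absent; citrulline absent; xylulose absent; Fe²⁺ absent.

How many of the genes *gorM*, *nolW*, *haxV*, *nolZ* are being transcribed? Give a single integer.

Autoinducer-2 is absent, so OrvQ is inactive.
With no repressor bound, *gorM* is transcribed.
→ *gorM* is ON.
Fe²⁺ is absent, so LutZ is active.
With repressor LutZ bound, *jalV* is not transcribed.
So JalV is not produced.
Itaconate is present, so GorZ is active.
No repressor is bound and GorZ is active, so *nolW* is transcribed.
→ *nolW* is ON.
Melibiose is present, so QilK is active.
Xylulose is absent, so PexP is inactive.
No repressor is bound and QilK is active, so *haxV* is transcribed.
→ *haxV* is ON.
Citrulline is absent, so KulV is active.
Indole is present, so JovR is active.
With repressor JovR bound, *vorZ* is not transcribed.
So VorZ is not produced.
No repressor is bound and KulV is active, so *nolZ* is transcribed.
→ *nolZ* is ON.
4 of the 4 genes are transcribed.

4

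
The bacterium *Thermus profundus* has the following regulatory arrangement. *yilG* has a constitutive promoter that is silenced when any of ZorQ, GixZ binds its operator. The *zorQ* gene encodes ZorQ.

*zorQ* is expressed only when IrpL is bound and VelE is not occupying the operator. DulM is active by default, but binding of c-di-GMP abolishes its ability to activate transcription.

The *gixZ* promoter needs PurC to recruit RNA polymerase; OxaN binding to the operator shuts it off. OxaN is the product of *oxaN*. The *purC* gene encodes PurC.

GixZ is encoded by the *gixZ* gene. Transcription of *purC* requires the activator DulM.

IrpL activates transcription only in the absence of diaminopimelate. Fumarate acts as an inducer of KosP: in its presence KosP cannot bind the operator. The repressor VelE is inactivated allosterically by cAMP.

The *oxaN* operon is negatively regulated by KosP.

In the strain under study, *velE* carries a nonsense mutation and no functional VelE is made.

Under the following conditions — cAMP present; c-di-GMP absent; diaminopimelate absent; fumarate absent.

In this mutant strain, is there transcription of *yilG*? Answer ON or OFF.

VelE is non-functional in this strain, so it has no effect.
Diaminopimelate is absent, so IrpL is active.
No repressor is bound and IrpL is active, so *zorQ* is transcribed.
So ZorQ is produced and active.
Fumarate is absent, so KosP is active.
With repressor KosP bound, *oxaN* is not transcribed.
So OxaN is not produced.
c-di-GMP is absent, so DulM is active.
No repressor is bound and DulM is active, so *purC* is transcribed.
So PurC is produced and active.
No repressor is bound and PurC is active, so *gixZ* is transcribed.
So GixZ is produced and active.
With repressor ZorQ bound, *yilG* is not transcribed.

OFF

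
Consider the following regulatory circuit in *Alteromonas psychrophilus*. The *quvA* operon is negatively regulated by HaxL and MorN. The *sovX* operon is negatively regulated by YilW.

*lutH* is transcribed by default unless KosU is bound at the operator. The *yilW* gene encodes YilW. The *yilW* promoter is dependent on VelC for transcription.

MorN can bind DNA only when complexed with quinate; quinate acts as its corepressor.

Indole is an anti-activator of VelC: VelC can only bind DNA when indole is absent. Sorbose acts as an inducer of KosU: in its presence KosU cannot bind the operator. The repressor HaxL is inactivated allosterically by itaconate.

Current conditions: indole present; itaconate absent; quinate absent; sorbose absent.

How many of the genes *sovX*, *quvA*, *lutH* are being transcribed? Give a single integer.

1

Indole is present, so VelC is inactive.
Required activator VelC is absent, so *yilW* is not transcribed.
So YilW is not produced.
With no repressor bound, *sovX* is transcribed.
→ *sovX* is ON.
Itaconate is absent, so HaxL is active.
Quinate is absent, so MorN is inactive.
With repressor HaxL bound, *quvA* is not transcribed.
→ *quvA* is OFF.
Sorbose is absent, so KosU is active.
With repressor KosU bound, *lutH* is not transcribed.
→ *lutH* is OFF.
1 of the 3 genes is transcribed.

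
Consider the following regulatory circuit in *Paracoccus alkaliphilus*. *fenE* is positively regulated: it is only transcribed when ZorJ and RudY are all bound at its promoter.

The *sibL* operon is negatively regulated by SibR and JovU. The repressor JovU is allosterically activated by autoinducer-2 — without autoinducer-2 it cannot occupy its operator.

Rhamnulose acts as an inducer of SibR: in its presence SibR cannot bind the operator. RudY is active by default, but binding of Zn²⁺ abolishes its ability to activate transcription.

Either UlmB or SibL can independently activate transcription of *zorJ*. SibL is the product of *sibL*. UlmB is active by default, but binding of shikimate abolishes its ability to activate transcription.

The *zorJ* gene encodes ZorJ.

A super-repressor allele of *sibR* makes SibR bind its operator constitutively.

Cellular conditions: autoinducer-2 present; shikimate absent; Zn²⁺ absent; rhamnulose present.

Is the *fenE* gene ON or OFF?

Shikimate is absent, so UlmB is active.
SibR is constitutively active in this strain.
Autoinducer-2 is present, so JovU is active.
With repressor SibR bound, *sibL* is not transcribed.
So SibL is not produced.
Activator UlmB is present, so *zorJ* is transcribed.
So ZorJ is produced and active.
Zn²⁺ is absent, so RudY is active.
No repressor is bound and ZorJ and RudY are active, so *fenE* is transcribed.

ON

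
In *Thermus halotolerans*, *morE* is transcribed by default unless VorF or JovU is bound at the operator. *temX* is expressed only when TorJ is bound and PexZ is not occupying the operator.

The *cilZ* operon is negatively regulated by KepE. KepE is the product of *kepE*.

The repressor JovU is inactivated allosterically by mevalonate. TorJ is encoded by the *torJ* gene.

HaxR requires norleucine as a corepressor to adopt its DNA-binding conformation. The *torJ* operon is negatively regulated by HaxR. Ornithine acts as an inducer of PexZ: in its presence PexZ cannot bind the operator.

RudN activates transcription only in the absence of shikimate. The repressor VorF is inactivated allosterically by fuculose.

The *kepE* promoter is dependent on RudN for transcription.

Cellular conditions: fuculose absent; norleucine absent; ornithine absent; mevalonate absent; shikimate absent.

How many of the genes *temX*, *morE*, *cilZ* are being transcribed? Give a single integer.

Norleucine is absent, so HaxR is inactive.
With no repressor bound, *torJ* is transcribed.
So TorJ is produced and active.
Ornithine is absent, so PexZ is active.
With repressor PexZ bound, *temX* is not transcribed.
→ *temX* is OFF.
Fuculose is absent, so VorF is active.
Mevalonate is absent, so JovU is active.
With repressor VorF bound, *morE* is not transcribed.
→ *morE* is OFF.
Shikimate is absent, so RudN is active.
No repressor is bound and RudN is active, so *kepE* is transcribed.
So KepE is produced and active.
With repressor KepE bound, *cilZ* is not transcribed.
→ *cilZ* is OFF.
0 of the 3 genes are transcribed.

0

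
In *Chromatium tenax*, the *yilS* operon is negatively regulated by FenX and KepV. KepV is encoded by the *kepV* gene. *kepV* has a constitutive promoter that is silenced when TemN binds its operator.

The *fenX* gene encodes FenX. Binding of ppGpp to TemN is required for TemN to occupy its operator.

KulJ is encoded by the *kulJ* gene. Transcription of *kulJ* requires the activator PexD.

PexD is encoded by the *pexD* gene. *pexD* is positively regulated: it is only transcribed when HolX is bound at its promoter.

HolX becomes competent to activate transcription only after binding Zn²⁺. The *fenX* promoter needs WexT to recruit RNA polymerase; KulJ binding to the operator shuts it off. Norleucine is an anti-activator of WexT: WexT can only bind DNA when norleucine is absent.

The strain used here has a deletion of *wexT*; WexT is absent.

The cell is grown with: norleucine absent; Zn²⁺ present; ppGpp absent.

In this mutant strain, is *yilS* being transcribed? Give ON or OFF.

Zn²⁺ is present, so HolX is active.
No repressor is bound and HolX is active, so *pexD* is transcribed.
So PexD is produced and active.
No repressor is bound and PexD is active, so *kulJ* is transcribed.
So KulJ is produced and active.
WexT is non-functional in this strain, so it has no effect.
With repressor KulJ bound, *fenX* is not transcribed.
So FenX is not produced.
ppGpp is absent, so TemN is inactive.
With no repressor bound, *kepV* is transcribed.
So KepV is produced and active.
With repressor KepV bound, *yilS* is not transcribed.

OFF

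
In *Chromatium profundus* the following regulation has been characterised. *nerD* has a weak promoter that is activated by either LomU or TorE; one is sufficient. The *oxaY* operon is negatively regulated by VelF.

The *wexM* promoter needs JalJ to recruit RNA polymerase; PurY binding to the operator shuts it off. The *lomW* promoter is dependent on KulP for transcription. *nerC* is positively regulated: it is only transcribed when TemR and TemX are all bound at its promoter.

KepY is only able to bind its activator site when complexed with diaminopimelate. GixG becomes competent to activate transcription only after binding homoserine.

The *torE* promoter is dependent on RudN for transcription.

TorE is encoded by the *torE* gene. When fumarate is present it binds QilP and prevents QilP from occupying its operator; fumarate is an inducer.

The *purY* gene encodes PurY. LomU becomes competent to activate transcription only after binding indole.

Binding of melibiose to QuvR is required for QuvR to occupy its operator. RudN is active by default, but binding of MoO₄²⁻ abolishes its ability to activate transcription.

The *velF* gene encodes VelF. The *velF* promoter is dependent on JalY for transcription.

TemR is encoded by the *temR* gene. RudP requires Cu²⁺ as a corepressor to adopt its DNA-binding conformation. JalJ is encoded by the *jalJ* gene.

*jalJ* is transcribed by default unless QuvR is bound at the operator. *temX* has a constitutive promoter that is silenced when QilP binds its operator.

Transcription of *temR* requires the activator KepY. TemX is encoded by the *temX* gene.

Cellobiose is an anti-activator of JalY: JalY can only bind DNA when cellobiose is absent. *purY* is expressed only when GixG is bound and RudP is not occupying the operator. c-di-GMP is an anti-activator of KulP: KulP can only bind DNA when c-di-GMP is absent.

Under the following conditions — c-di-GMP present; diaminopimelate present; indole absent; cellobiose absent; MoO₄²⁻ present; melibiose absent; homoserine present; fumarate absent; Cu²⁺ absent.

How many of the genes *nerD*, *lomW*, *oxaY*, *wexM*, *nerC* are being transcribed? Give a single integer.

Indole is absent, so LomU is inactive.
MoO₄²⁻ is present, so RudN is inactive.
Required activator RudN is absent, so *torE* is not transcribed.
So TorE is not produced.
No activator is available at the *nerD* promoter, so *nerD* is not transcribed.
→ *nerD* is OFF.
c-di-GMP is present, so KulP is inactive.
Required activator KulP is absent, so *lomW* is not transcribed.
→ *lomW* is OFF.
Cellobiose is absent, so JalY is active.
No repressor is bound and JalY is active, so *velF* is transcribed.
So VelF is produced and active.
With repressor VelF bound, *oxaY* is not transcribed.
→ *oxaY* is OFF.
Melibiose is absent, so QuvR is inactive.
With no repressor bound, *jalJ* is transcribed.
So JalJ is produced and active.
Cu²⁺ is absent, so RudP is inactive.
Homoserine is present, so GixG is active.
No repressor is bound and GixG is active, so *purY* is transcribed.
So PurY is produced and active.
With repressor PurY bound, *wexM* is not transcribed.
→ *wexM* is OFF.
Diaminopimelate is present, so KepY is active.
No repressor is bound and KepY is active, so *temR* is transcribed.
So TemR is produced and active.
Fumarate is absent, so QilP is active.
With repressor QilP bound, *temX* is not transcribed.
So TemX is not produced.
Required activator TemX is absent, so *nerC* is not transcribed.
→ *nerC* is OFF.
0 of the 5 genes are transcribed.

0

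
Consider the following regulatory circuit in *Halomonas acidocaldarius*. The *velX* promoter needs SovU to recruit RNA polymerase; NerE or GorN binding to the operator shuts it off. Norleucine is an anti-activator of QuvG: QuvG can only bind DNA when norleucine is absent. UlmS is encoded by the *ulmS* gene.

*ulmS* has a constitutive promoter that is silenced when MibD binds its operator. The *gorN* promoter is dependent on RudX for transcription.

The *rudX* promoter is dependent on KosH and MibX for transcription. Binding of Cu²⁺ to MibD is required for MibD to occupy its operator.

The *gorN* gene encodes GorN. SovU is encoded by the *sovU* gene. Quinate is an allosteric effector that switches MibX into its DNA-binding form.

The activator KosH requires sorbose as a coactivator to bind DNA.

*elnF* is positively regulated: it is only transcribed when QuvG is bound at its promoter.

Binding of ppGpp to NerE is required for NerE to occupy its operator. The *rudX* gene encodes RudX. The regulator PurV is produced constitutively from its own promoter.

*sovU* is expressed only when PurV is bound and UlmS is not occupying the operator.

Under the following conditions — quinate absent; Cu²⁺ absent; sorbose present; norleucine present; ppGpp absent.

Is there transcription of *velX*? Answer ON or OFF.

ppGpp is absent, so NerE is inactive.
Cu²⁺ is absent, so MibD is inactive.
With no repressor bound, *ulmS* is transcribed.
So UlmS is produced and active.
PurV is produced constitutively and is active.
With repressor UlmS bound, *sovU* is not transcribed.
So SovU is not produced.
Sorbose is present, so KosH is active.
Quinate is absent, so MibX is inactive.
Required activator MibX is absent, so *rudX* is not transcribed.
So RudX is not produced.
Required activator RudX is absent, so *gorN* is not transcribed.
So GorN is not produced.
Required activator SovU is absent, so *velX* is not transcribed.

OFF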